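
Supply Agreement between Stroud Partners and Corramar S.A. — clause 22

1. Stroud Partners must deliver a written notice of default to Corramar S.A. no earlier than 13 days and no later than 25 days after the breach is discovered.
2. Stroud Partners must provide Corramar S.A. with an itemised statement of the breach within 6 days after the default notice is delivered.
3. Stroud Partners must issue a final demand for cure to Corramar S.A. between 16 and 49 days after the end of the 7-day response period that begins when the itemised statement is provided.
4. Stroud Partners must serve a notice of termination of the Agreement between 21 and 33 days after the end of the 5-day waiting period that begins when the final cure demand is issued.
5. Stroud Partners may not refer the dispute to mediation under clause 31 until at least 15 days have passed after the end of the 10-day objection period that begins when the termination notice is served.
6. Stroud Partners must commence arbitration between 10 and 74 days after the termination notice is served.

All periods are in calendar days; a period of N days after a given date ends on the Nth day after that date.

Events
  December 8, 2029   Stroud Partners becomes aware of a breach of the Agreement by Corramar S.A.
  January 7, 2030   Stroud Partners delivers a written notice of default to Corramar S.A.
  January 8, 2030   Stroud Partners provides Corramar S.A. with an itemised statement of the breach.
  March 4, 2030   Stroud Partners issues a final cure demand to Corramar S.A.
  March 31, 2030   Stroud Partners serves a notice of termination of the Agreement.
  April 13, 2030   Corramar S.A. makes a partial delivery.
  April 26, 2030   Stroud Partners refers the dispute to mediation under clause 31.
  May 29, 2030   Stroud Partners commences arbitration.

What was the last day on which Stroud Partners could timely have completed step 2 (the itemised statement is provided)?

Step 2 runs from January 7, 2030, when the default notice is delivered. 6 days after January 7, 2030 is January 13, 2030.

January 13, 2030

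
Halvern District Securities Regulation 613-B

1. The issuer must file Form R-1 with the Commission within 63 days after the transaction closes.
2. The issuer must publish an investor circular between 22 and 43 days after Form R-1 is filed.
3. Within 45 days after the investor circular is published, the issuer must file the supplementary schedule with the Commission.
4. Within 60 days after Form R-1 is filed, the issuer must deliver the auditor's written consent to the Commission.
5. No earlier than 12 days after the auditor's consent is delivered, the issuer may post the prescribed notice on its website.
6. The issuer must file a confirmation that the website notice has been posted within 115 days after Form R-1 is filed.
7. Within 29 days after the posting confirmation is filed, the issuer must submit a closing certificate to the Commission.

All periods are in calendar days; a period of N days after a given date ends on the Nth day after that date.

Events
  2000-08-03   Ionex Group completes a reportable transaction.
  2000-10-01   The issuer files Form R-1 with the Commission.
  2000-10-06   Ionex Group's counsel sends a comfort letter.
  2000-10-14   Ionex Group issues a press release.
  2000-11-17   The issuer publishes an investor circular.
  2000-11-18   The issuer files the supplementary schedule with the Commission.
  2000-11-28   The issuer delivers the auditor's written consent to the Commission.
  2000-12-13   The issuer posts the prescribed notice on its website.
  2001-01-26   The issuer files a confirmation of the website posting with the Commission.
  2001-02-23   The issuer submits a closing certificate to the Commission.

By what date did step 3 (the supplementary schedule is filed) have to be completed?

Step 3 runs from 2000-11-17, when the investor circular is published. 45 days after 2000-11-17 is 2001-01-01.

2001-01-01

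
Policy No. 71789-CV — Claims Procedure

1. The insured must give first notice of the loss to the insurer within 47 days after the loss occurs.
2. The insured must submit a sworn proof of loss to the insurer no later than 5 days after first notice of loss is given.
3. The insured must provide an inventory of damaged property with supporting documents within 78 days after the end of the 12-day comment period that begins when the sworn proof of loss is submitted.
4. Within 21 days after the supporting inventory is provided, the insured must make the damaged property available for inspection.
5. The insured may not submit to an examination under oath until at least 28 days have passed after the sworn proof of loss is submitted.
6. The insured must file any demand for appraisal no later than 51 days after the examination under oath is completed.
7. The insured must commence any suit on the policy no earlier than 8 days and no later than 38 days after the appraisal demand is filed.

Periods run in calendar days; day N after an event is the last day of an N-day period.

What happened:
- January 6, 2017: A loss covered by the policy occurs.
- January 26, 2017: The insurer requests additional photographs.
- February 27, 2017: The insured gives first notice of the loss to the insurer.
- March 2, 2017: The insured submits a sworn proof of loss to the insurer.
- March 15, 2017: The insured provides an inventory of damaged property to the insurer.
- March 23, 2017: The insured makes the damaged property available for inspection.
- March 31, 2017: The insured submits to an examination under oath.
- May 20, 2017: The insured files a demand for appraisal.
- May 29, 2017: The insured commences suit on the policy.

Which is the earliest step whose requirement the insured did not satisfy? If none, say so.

Step 1: 47 days after January 6, 2017 (when the loss occurs) is February 22, 2017; February 27, 2017 misses that deadline by 5 days.
No need to go further; step 1 was not satisfied.

Step 1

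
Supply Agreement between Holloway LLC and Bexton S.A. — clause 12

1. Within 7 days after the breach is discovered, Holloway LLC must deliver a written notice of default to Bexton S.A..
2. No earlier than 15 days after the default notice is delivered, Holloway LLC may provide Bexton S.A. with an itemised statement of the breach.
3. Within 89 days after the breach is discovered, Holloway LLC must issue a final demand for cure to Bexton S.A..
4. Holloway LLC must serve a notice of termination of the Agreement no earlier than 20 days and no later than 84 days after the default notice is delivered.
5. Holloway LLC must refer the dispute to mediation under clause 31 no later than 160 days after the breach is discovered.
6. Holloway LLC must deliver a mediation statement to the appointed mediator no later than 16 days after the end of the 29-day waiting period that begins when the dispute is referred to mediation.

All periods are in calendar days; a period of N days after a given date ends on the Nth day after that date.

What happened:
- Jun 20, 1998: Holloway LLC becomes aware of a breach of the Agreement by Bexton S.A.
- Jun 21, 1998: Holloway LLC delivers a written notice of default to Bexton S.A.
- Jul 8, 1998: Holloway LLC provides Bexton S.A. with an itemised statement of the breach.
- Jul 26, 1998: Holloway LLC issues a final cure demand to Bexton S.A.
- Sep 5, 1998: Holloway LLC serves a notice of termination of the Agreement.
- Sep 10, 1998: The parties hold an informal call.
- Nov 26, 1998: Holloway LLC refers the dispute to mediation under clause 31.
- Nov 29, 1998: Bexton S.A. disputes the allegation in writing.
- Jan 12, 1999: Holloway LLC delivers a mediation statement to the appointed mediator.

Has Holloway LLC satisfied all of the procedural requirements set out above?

(1) due by Jun 20, 1998 + 7 days = Jun 27, 1998; completed Jun 21, 1998, before the deadline.
(2) permitted from Jun 21, 1998 + 15 days = Jul 6, 1998 onward; done Jul 8, 1998 — permitted.
(3) due by Jun 20, 1998 + 89 days = Sep 17, 1998; Jul 26, 1998 is within that limit.
(4) the permitted window runs from Jun 21, 1998 + 20 = Jul 11, 1998 to Jun 21, 1998 + 84 = Sep 13, 1998; done Sep 5, 1998 — within the window.
(5) due by Jun 20, 1998 + 160 days = Nov 27, 1998; completed Nov 26, 1998, before the deadline.
(6) due by Dec 25, 1998 + 16 days = Jan 10, 1999; not done until Jan 12, 1999, 2 days after the deadline.
The procedure was therefore not followed at step 6.

No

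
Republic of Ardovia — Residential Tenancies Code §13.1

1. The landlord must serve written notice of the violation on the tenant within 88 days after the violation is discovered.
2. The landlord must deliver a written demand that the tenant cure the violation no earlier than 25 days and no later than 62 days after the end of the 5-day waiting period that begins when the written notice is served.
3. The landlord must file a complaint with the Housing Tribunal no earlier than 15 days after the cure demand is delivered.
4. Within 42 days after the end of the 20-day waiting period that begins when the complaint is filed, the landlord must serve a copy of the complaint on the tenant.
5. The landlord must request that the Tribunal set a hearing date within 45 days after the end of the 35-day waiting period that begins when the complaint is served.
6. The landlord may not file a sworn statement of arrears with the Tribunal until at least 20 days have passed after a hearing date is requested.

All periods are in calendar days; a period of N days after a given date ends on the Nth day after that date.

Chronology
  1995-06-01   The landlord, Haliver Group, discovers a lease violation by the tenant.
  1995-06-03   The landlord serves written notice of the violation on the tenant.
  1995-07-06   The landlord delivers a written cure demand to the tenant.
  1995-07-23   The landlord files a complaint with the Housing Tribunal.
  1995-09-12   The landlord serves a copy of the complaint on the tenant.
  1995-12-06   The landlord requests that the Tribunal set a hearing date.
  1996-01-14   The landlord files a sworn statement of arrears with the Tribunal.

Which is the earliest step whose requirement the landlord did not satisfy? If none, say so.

(1) due by 1995-06-01 + 88 days = 1995-08-28; completed 1995-06-03, before the deadline.
(2) the permitted window runs from 1995-06-08 + 25 = 1995-07-03 to 1995-06-08 + 62 = 1995-08-09; 1995-07-06 falls inside that range.
(3) permitted from 1995-07-06 + 15 days = 1995-07-21 onward; done 1995-07-23, after the minimum wait.
(4) due by 1995-08-12 + 42 days = 1995-09-23; done 1995-09-12 — timely.
(5) due by 1995-10-17 + 45 days = 1995-12-01; 1995-12-06 misses that deadline by 5 days.

Step 5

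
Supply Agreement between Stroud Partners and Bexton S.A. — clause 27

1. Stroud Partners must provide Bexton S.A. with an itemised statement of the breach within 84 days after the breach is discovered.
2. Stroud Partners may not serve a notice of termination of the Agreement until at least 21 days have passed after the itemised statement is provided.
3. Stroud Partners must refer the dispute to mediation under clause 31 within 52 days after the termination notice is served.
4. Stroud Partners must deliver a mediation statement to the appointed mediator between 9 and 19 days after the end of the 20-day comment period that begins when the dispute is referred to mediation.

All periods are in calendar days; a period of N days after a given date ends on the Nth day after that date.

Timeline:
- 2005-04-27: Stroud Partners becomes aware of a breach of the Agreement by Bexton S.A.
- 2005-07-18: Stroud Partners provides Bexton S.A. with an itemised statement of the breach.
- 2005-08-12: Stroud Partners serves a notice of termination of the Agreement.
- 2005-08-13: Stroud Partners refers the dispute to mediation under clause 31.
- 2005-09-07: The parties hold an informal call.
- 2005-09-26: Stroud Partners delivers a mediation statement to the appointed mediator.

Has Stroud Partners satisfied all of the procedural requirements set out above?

Step 1 — counting 84 days from 2005-04-27 (when the breach is discovered) gives a deadline of 2005-07-20; 2005-07-18 is within that limit.
Step 2 — must wait 21 days from 2005-07-18 (when the itemised statement is provided), so not before 2005-08-08; done 2005-08-12 — permitted.
Step 3 — counting 52 days from 2005-08-12 (when the termination notice is served) gives a deadline of 2005-10-03; done 2005-08-13 — timely.
Step 4 — 9 and 19 days from 2005-09-02 (end of the 20-day comment period, which began when the dispute is referred to mediation on 2005-08-13) are 2005-09-11 and 2005-09-21 respectively; done 2005-09-26 — 5 days after the window closed.

No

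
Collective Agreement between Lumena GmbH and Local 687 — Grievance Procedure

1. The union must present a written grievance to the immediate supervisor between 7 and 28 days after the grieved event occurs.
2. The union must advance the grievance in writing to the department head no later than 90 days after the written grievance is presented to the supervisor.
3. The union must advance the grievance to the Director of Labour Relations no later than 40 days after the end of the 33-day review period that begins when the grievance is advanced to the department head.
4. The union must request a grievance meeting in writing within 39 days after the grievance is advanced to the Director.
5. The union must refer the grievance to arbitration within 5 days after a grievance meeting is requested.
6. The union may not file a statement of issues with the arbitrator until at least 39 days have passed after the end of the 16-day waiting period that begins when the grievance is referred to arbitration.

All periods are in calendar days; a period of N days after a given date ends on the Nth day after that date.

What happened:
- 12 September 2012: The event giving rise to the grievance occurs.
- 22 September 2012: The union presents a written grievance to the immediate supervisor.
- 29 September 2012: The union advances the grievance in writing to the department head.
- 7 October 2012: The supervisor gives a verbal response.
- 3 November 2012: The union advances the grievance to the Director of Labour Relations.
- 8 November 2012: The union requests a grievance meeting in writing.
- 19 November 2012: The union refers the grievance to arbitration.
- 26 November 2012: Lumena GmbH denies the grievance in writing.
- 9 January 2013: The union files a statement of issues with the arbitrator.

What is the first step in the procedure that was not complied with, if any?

(1) the permitted window runs from 12 September 2012 + 7 = 19 September 2012 to 12 September 2012 + 28 = 10 October 2012; done 22 September 2012 — within the window.
(2) due by 22 September 2012 + 90 days = 21 December 2012; done 29 September 2012 — timely.
(3) due by 1 November 2012 + 40 days = 11 December 2012; completed 3 November 2012, before the deadline.
(4) due by 3 November 2012 + 39 days = 12 December 2012; completed 8 November 2012, before the deadline.
(5) due by 8 November 2012 + 5 days = 13 November 2012; 19 November 2012 misses that deadline by 6 days.

Step 5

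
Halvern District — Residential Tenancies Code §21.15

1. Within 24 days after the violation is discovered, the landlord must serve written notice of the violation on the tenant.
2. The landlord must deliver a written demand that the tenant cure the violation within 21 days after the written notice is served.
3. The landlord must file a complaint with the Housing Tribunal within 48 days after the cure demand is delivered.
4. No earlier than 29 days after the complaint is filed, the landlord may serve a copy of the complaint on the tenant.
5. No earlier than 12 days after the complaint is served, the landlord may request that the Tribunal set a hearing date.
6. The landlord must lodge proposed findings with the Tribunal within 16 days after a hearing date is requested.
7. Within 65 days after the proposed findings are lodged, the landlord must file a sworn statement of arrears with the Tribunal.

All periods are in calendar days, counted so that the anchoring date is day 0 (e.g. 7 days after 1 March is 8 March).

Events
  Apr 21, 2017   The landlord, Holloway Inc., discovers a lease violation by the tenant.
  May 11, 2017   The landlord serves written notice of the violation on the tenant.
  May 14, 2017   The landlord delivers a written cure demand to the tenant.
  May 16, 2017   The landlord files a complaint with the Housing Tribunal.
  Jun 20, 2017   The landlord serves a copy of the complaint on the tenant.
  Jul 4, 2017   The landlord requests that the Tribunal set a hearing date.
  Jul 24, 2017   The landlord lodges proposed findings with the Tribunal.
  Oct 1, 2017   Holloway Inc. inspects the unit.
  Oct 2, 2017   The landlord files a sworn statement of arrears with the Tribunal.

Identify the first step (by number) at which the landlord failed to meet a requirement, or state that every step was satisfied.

Step 6

Step 1 — counting 24 days from Apr 21, 2017 (when the violation is discovered) gives a deadline of May 15, 2017; completed May 11, 2017, before the deadline.
Step 2 — counting 21 days from May 11, 2017 (when the written notice is served) gives a deadline of Jun 1, 2017; done May 14, 2017 — timely.
Step 3 — counting 48 days from May 14, 2017 (when the cure demand is delivered) gives a deadline of Jul 1, 2017; completed May 16, 2017, before the deadline.
Step 4 — must wait 29 days from May 16, 2017 (when the complaint is filed), so not before Jun 14, 2017; done Jun 20, 2017, after the minimum wait.
Step 5 — must wait 12 days from Jun 20, 2017 (when the complaint is served), so not before Jul 2, 2017; done Jul 4, 2017 — permitted.
Step 6 — counting 16 days from Jul 4, 2017 (when a hearing date is requested) gives a deadline of Jul 20, 2017; done Jul 24, 2017 — 4 days late.
No need to go further; step 6 was not satisfied.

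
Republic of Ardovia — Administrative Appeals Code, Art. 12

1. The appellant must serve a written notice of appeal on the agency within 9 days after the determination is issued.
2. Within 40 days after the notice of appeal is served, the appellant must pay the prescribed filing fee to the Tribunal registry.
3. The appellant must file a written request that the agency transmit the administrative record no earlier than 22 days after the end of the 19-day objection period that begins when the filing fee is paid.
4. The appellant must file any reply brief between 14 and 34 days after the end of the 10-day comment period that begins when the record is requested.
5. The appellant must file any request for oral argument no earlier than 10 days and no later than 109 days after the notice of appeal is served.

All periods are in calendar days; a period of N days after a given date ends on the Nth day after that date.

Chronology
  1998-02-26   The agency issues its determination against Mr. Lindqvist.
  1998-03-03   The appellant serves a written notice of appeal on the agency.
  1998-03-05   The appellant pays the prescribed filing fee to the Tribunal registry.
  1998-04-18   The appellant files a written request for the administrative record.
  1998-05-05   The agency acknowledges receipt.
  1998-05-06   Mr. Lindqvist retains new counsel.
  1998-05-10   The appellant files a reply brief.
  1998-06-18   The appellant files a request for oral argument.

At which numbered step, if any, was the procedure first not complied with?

Step 1 — counting 9 days from 1998-02-26 (when the determination is issued) gives a deadline of 1998-03-07; done 1998-03-03 — timely.
Step 2 — counting 40 days from 1998-03-03 (when the notice of appeal is served) gives a deadline of 1998-04-12; done 1998-03-05 — timely.
Step 3 — must wait 22 days from 1998-03-24 (end of the 19-day objection period, which began when the filing fee is paid on 1998-03-05), so not before 1998-04-15; done 1998-04-18, after the minimum wait.
Step 4 — 14 and 34 days from 1998-04-28 (end of the 10-day comment period, which began when the record is requested on 1998-04-18) are 1998-05-12 and 1998-06-01 respectively; done 1998-05-10 — 2 days before the window opened.

Step 4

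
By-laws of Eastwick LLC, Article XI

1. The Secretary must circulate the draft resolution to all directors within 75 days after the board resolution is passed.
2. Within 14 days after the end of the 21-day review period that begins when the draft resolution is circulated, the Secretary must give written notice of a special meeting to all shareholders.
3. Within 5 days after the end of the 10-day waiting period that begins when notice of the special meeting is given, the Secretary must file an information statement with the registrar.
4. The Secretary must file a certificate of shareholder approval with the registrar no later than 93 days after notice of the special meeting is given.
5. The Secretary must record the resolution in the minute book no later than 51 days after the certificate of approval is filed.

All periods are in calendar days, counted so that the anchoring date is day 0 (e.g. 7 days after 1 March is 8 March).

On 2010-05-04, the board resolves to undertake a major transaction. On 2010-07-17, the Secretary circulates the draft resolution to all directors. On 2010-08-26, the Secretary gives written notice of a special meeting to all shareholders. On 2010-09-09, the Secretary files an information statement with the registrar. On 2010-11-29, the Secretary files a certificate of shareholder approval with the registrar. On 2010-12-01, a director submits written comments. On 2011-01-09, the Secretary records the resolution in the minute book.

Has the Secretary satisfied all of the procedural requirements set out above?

No

Step 1 — counting 75 days from 2010-05-04 (when the board resolution is passed) gives a deadline of 2010-07-18; completed 2010-07-17, before the deadline.
Step 2 — counting 14 days from 2010-08-07 (end of the 21-day review period, which began when the draft resolution is circulated on 2010-07-17) gives a deadline of 2010-08-21; not done until 2010-08-26, 5 days after the deadline.
That is the first point of non-compliance.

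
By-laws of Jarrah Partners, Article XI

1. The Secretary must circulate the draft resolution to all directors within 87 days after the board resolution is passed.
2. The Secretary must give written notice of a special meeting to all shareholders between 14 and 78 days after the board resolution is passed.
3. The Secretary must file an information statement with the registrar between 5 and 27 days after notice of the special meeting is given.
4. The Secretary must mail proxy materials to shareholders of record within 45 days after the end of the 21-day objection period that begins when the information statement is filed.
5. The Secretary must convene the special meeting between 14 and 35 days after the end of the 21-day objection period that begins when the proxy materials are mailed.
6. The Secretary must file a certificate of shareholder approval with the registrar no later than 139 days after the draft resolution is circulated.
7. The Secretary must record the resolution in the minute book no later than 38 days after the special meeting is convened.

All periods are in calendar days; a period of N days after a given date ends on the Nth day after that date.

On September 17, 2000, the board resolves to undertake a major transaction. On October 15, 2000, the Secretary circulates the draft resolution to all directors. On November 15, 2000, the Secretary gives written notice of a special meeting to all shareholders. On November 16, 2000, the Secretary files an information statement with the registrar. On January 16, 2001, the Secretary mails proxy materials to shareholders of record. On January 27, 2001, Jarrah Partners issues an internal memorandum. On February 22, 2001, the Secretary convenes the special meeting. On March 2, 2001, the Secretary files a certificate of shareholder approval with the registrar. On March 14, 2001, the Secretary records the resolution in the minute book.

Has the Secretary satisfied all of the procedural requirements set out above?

No

(1) due by September 17, 2000 + 87 days = December 13, 2000; October 15, 2000 is within that limit.
(2) the permitted window runs from September 17, 2000 + 14 = October 1, 2000 to September 17, 2000 + 78 = December 4, 2000; done November 15, 2000 — within the window.
(3) the permitted window runs from November 15, 2000 + 5 = November 20, 2000 to November 15, 2000 + 27 = December 12, 2000; done November 16, 2000 — 4 days before the window opened.
The procedure was therefore not followed at step 3.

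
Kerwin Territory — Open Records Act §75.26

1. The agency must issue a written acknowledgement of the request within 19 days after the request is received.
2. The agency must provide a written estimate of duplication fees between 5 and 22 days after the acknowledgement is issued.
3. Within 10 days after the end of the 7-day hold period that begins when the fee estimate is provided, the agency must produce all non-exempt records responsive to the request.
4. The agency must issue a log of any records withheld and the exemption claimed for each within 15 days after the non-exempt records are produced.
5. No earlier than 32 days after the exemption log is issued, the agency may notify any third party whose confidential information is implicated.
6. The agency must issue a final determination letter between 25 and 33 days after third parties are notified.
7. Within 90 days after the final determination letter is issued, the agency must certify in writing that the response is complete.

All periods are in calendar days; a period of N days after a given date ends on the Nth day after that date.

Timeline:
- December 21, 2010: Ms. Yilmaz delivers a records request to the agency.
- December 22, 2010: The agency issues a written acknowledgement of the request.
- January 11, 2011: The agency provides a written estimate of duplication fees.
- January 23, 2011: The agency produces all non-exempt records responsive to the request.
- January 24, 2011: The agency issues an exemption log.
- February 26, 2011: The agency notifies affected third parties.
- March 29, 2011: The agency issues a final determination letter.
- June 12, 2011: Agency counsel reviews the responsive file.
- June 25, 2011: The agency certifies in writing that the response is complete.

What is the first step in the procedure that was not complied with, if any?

(1) due by December 21, 2010 + 19 days = January 9, 2011; December 22, 2010 is within that limit.
(2) the permitted window runs from December 22, 2010 + 5 = December 27, 2010 to December 22, 2010 + 22 = January 13, 2011; done January 11, 2011, which is between those dates.
(3) due by January 18, 2011 + 10 days = January 28, 2011; done January 23, 2011 — timely.
(4) due by January 23, 2011 + 15 days = February 7, 2011; done January 24, 2011 — timely.
(5) permitted from January 24, 2011 + 32 days = February 25, 2011 onward; done February 26, 2011 — permitted.
(6) the permitted window runs from February 26, 2011 + 25 = March 23, 2011 to February 26, 2011 + 33 = March 31, 2011; done March 29, 2011, which is between those dates.
(7) due by March 29, 2011 + 90 days = June 27, 2011; done June 25, 2011 — timely.

None — every step was satisfied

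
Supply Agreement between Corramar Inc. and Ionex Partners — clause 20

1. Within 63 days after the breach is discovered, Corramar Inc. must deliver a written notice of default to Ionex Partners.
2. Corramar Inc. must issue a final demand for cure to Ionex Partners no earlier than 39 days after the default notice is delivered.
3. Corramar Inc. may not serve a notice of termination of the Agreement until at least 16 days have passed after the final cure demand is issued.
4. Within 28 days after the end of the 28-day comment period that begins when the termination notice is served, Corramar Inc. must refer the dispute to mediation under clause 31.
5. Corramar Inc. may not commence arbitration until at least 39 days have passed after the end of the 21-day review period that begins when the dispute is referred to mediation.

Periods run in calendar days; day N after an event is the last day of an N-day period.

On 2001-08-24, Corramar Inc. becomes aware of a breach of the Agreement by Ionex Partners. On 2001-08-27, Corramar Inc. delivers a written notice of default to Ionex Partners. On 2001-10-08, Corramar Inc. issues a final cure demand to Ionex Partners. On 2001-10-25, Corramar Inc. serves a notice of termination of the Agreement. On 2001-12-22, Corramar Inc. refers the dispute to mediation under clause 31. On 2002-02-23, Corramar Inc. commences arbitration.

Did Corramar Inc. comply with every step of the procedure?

No

Step 1 — counting 63 days from 2001-08-24 (when the breach is discovered) gives a deadline of 2001-10-26; done 2001-08-27 — timely.
Step 2 — must wait 39 days from 2001-08-27 (when the default notice is delivered), so not before 2001-10-05; 2001-10-08 is on or after that date.
Step 3 — must wait 16 days from 2001-10-08 (when the final cure demand is issued), so not before 2001-10-24; done 2001-10-25, after the minimum wait.
Step 4 — counting 28 days from 2001-11-22 (end of the 28-day comment period, which began when the termination notice is served on 2001-10-25) gives a deadline of 2001-12-20; done 2001-12-22 — 2 days late.
That is the first point of non-compliance.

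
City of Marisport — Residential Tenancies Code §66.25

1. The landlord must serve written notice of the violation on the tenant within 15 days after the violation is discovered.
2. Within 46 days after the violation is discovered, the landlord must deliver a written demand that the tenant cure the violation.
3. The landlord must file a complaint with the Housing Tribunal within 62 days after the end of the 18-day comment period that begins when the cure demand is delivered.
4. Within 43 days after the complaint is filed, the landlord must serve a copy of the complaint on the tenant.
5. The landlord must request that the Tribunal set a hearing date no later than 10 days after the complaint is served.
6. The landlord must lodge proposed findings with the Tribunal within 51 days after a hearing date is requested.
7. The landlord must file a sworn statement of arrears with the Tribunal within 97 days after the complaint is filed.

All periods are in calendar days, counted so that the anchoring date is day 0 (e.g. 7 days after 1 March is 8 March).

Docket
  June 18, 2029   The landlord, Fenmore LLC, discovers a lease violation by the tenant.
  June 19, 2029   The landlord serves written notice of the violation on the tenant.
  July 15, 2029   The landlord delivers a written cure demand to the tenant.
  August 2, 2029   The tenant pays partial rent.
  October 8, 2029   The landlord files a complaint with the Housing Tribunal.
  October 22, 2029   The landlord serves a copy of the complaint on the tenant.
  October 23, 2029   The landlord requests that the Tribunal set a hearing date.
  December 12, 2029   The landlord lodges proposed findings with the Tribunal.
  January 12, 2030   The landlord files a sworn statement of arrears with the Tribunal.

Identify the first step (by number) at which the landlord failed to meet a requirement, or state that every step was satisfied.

Step 1 — counting 15 days from June 18, 2029 (when the violation is discovered) gives a deadline of July 3, 2029; June 19, 2029 is within that limit.
Step 2 — counting 46 days from June 18, 2029 (when the violation is discovered) gives a deadline of August 3, 2029; done July 15, 2029 — timely.
Step 3 — counting 62 days from August 2, 2029 (end of the 18-day comment period, which began when the cure demand is delivered on July 15, 2029) gives a deadline of October 3, 2029; not done until October 8, 2029, 5 days after the deadline.

Step 3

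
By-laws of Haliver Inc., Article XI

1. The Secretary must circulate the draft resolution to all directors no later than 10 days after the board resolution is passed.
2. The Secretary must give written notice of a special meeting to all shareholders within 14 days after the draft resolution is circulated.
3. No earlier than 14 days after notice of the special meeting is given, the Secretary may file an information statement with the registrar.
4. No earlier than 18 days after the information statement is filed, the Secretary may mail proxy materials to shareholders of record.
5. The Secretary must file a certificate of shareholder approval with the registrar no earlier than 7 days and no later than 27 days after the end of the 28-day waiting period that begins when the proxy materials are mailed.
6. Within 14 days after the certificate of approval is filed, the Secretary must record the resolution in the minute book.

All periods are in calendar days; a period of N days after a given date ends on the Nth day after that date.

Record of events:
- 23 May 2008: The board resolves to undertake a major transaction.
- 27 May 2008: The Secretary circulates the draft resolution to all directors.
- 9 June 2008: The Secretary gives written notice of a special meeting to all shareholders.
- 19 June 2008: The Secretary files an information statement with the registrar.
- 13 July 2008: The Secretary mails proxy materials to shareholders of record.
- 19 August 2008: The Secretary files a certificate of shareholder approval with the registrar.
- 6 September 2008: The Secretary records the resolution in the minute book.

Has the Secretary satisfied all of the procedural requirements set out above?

No

(1) due by 23 May 2008 + 10 days = 2 June 2008; done 27 May 2008 — timely.
(2) due by 27 May 2008 + 14 days = 10 June 2008; done 9 June 2008 — timely.
(3) permitted from 9 June 2008 + 14 days = 23 June 2008 onward; done 19 June 2008 — 4 days too early.
The analysis stops there.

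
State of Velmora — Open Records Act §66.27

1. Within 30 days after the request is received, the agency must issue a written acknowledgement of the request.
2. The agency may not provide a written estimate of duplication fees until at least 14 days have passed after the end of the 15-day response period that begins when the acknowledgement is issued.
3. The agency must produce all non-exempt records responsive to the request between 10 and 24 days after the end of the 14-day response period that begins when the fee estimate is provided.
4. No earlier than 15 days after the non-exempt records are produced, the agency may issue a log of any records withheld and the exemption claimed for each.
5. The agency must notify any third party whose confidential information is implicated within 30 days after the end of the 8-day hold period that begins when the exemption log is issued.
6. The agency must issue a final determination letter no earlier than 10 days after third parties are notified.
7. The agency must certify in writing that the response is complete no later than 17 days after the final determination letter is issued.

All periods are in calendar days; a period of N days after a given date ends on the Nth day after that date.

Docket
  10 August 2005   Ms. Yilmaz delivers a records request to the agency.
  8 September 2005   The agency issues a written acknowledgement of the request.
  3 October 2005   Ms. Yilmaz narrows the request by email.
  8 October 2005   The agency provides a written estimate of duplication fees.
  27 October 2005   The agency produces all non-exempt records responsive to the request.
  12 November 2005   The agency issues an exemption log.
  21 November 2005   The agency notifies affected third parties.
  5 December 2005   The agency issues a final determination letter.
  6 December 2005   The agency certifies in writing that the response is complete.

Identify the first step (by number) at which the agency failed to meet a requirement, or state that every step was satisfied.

Step 3

(1) due by 10 August 2005 + 30 days = 9 September 2005; done 8 September 2005 — timely.
(2) permitted from 23 September 2005 + 14 days = 7 October 2005 onward; done 8 October 2005 — permitted.
(3) the permitted window runs from 22 October 2005 + 10 = 1 November 2005 to 22 October 2005 + 24 = 15 November 2005; 27 October 2005 is 5 days too early.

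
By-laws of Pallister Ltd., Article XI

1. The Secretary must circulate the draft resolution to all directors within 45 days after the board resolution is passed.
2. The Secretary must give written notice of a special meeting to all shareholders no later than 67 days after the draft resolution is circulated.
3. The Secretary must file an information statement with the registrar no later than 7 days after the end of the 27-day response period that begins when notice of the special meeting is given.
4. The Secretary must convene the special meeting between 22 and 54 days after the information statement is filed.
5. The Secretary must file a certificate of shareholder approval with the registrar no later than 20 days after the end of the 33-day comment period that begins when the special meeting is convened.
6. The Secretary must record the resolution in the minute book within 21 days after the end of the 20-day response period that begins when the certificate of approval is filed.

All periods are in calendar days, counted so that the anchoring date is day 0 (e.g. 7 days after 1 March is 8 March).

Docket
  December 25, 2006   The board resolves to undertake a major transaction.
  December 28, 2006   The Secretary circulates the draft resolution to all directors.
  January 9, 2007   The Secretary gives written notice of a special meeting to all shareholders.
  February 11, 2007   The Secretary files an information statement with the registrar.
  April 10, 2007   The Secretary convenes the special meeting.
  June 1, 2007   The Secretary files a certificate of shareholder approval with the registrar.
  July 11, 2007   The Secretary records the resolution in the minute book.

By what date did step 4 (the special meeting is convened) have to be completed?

April 6, 2007

Step 4 runs from February 11, 2007, when the information statement is filed. The window is 22–54 days after February 11, 2007; it closes on April 6, 2007.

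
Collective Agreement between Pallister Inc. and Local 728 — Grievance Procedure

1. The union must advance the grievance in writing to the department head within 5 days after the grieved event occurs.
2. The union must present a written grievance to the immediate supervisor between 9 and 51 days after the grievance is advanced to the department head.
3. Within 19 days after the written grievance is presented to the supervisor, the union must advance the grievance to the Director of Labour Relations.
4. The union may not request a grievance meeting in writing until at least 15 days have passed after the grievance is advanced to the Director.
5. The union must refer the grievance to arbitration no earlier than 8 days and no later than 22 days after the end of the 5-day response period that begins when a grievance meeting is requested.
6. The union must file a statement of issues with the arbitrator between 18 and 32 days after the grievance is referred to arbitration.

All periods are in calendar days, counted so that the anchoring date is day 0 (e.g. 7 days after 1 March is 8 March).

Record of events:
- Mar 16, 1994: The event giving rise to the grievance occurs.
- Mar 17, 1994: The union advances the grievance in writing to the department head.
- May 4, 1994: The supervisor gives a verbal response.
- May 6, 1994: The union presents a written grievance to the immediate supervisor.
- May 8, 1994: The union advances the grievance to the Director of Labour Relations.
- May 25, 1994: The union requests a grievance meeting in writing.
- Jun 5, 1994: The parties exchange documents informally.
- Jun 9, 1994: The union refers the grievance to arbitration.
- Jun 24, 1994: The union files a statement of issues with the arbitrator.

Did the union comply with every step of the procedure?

No

(1) due by Mar 16, 1994 + 5 days = Mar 21, 1994; Mar 17, 1994 is within that limit.
(2) the permitted window runs from Mar 17, 1994 + 9 = Mar 26, 1994 to Mar 17, 1994 + 51 = May 7, 1994; done May 6, 1994, which is between those dates.
(3) due by May 6, 1994 + 19 days = May 25, 1994; May 8, 1994 is within that limit.
(4) permitted from May 8, 1994 + 15 days = May 23, 1994 onward; done May 25, 1994 — permitted.
(5) the permitted window runs from May 30, 1994 + 8 = Jun 7, 1994 to May 30, 1994 + 22 = Jun 21, 1994; Jun 9, 1994 falls inside that range.
(6) the permitted window runs from Jun 9, 1994 + 18 = Jun 27, 1994 to Jun 9, 1994 + 32 = Jul 11, 1994; Jun 24, 1994 is 3 days too early.
The analysis stops there.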